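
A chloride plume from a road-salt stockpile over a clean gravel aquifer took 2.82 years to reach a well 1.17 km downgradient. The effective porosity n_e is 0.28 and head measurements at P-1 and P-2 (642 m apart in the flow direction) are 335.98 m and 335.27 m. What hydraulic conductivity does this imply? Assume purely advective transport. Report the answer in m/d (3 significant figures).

288 m/d

Hydraulic gradient i = (335.98 − 335.27) / 642 = 0.71 / 642 = 0.001106
t = 2.82 years = 1029 d
L = 1.17 km = 1170 m
v = L / t = 1170 / 1029 = 1.137 m/d
K = v · n / i = 1.137 × 0.28 / 0.001106 = 288 m/d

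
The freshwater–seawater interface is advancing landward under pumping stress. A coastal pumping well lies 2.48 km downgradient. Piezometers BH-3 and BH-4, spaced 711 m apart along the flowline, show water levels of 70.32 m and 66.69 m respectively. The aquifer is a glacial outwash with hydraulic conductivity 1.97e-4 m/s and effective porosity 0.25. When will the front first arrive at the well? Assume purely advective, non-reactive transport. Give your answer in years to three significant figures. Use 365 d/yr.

Hydraulic gradient i = (70.32 − 66.69) / 711 = 3.63 / 711 = 0.005105
K = 1.97e-4 m/s × 86400 s/d = 17.02 m/d
Specific discharge q = 17.02 × 0.005105 = 0.08690 m/d
v = Ki/n = 17.02·0.005105/0.25 = 0.3476 m/d
L = 2.48 km = 2480 m
t = L / v = 2480 / 0.3476 = 7135 d
   = 7135 / 365 = 19.5 yr

19.5 years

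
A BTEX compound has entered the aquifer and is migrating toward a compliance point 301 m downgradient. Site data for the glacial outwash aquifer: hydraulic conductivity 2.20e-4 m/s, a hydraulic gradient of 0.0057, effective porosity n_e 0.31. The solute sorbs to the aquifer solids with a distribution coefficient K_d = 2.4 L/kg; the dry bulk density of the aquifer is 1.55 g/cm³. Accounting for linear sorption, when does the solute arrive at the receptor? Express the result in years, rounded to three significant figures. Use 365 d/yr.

K = 2.20e-4 m/s × 86400 s/d = 19.01 m/d
q = Ki = 19.01 × 0.0057 = 0.1083 m/d
Average linear velocity = 0.1083 / 0.31 = 0.3495 m/d
Retardation R = 1 + ρ_b·K_d/n = 1 + 1.55×2.4/0.31 = 13.00
Contaminant velocity v_c = v/R = 0.3495/13.00 = 0.02688 m/d
t = L/v_c = 301/0.02688 = 11200 d
   = 11200/365 = 30.7 yr

30.7 years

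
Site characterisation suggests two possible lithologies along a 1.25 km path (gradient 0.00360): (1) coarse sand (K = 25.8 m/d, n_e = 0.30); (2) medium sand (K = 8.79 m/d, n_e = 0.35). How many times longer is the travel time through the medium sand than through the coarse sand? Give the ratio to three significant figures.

Unit 1 (coarse sand): v = 25.8×0.0036/0.30 = 0.3096 m/d, t = 1250/0.3096 = 4037 d
Unit 2 (medium sand): v = 8.79×0.0036/0.35 = 0.09041 m/d, t = 1250/0.09041 = 13830 d
t(medium sand) / t(coarse sand) = 13830/4037 = 3.42

3.42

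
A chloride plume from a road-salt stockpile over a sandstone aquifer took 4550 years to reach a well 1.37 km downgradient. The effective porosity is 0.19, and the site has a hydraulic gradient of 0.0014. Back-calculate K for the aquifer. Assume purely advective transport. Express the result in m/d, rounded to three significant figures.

t = 4550 years = 1.661e6 d
L = 1.37 km = 1370 m
v = L / t = 1370 / 1.661e6 = 8.249e-4 m/d
K = v · n / i = 8.249e-4 × 0.19 / 0.0014 = 0.112 m/d

0.112 m/d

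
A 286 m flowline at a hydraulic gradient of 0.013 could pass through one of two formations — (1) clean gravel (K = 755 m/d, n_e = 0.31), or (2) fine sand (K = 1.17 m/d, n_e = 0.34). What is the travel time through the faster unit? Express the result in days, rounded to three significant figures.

Unit 1 (clean gravel): v = 755×0.013/0.31 = 31.66 m/d, t = 286/31.66 = 9.033 d
Unit 2 (fine sand): v = 1.17×0.013/0.34 = 0.04474 m/d, t = 286/0.04474 = 6393 d
Faster unit: t = 9.03 d

9.03 days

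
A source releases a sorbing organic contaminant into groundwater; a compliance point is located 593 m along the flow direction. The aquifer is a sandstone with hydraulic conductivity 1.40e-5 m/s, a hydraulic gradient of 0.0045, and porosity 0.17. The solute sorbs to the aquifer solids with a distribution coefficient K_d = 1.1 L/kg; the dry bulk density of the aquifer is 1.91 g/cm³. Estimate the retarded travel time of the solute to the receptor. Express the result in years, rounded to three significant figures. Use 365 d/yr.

678 years

K = 1.40e-5 m/s × 86400 s/d = 1.210 m/d
q = Ki = 1.210 × 0.0045 = 0.005443 m/d
v_s = q/n_e = 0.005443/0.17 = 0.03202 m/d
Retardation R = 1 + ρ_b·K_d/n = 1 + 1.91×1.1/0.17 = 13.36
Contaminant velocity v_c = v/R = 0.03202/13.36 = 0.002397 m/d
t = L/v_c = 593/0.002397 = 247400 d
   = 247400/365 = 678 yr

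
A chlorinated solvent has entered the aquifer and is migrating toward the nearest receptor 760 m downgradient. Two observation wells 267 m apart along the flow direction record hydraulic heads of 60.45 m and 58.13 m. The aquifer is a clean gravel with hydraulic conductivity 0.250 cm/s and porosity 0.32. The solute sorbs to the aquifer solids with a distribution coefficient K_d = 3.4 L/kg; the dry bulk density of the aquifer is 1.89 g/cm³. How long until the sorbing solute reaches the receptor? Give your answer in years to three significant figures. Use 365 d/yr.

7.48 years

Hydraulic gradient i = (60.45 − 58.13) / 267 = 2.32 / 267 = 0.008689
K = 0.250 cm/s × 864 = 216.0 m/d
Specific discharge q = 216.0 × 0.008689 = 1.877 m/d
Seepage velocity v = q / n = 1.877 / 0.32 = 5.865 m/d
Retardation R = 1 + ρ_b·K_d/n = 1 + 1.89×3.4/0.32 = 21.08
Contaminant velocity v_c = v/R = 5.865/21.08 = 0.2782 m/d
t = L/v_c = 760/0.2782 = 2732 d
   = 2732/365 = 7.48 yr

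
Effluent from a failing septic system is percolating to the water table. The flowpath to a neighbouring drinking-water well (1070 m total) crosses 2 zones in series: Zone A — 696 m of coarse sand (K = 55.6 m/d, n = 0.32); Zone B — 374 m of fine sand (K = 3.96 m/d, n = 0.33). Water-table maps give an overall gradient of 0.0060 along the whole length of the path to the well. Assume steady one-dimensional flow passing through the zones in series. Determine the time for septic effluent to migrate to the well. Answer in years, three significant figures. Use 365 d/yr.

15.8 years

Continuity: the same q passes through each zone, so ΔH = q·Σ(L_j/K_j) — the zones act as resistances in series.
Σ(L/K) = 696/55.6 + 374/3.96 = 12.52 + 94.44 = 107.0 d
K_eq = L_total / Σ(L/K) = 1070 / 107.0 = 10.00 m/d
q = K_eq · i = 10.00 × 0.0060 = 0.06002 m/d (same in every zone)
Zone A: v = q/n = 0.06002/0.32 = 0.1876 m/d → t_A = 696/0.1876 = 3711 d
Zone B: v = q/n = 0.06002/0.33 = 0.1819 m/d → t_B = 374/0.1819 = 2056 d
Total t = 3711 + 2056 = 5767 d
   = 5767 / 365 = 15.8 yr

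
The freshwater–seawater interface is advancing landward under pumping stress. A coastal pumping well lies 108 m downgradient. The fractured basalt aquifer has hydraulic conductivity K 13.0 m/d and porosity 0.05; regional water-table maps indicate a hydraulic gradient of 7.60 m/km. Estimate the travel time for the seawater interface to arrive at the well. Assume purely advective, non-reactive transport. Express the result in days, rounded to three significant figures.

54.7 days

q = Ki = 13.0 × 0.0076 = 0.09880 m/d
Average linear velocity = 0.09880 / 0.05 = 1.976 m/d
t = L / v = 108 / 1.976 = 54.66 d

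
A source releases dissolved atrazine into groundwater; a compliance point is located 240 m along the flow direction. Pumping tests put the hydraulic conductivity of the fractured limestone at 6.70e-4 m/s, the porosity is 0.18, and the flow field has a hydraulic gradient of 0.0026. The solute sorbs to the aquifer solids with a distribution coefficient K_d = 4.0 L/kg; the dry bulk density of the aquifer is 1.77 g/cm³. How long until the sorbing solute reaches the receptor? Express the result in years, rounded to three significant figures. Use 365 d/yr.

K = 6.70e-4 m/s × 86400 s/d = 57.89 m/d
Darcy flux q = K·i = 57.89 × 0.0026 = 0.1505 m/d
Seepage velocity v = q / n = 0.1505 / 0.18 = 0.8362 m/d
Retardation R = 1 + ρ_b·K_d/n = 1 + 1.77×4.0/0.18 = 40.33
Contaminant velocity v_c = v/R = 0.8362/40.33 = 0.02073 m/d
t = L/v_c = 240/0.02073 = 11580 d
   = 11580/365 = 31.7 yr

31.7 years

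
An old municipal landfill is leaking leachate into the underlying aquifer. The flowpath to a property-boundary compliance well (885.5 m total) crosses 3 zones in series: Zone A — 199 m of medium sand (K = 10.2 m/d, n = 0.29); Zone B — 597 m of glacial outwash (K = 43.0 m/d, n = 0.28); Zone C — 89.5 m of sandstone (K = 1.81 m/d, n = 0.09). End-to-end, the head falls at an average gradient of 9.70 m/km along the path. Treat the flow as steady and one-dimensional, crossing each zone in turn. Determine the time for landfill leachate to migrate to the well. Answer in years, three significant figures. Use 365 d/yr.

6.15 years

For zones in series the flux q is common to all zones; the equivalent conductivity is the harmonic (thickness-weighted) mean, K_eq = L_total / Σ(L_j/K_j).
Σ(L/K) = 199/10.2 + 597/43.0 + 89.5/1.81 = 19.51 + 13.88 + 49.45 = 82.84 d
K_eq = L_total / Σ(L/K) = 885.5 / 82.84 = 10.69 m/d
q = K_eq · i = 10.69 × 0.0097 = 0.1037 m/d (same in every zone)
Zone A: v = q/n = 0.1037/0.29 = 0.3575 m/d → t_A = 199/0.3575 = 556.6 d
Zone B: v = q/n = 0.1037/0.28 = 0.3703 m/d → t_B = 597/0.3703 = 1612 d
Zone C: v = q/n = 0.1037/0.09 = 1.152 m/d → t_C = 89.5/1.152 = 77.69 d
Total t = 556.6 + 1612 + 77.69 = 2246 d
   = 2246 / 365 = 6.15 yr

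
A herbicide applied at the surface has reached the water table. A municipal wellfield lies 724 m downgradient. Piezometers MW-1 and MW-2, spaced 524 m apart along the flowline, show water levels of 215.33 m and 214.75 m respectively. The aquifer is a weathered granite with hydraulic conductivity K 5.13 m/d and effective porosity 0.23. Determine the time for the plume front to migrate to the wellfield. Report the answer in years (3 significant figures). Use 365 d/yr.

Hydraulic gradient i = (215.33 − 214.75) / 524 = 0.58 / 524 = 0.001107
Specific discharge q = 5.13 × 0.001107 = 0.005678 m/d
v = Ki/n = 5.13·0.001107/0.23 = 0.02469 m/d
t = L / v = 724 / 0.02469 = 29330 d
   = 29330 / 365 = 80.3 yr

80.3 years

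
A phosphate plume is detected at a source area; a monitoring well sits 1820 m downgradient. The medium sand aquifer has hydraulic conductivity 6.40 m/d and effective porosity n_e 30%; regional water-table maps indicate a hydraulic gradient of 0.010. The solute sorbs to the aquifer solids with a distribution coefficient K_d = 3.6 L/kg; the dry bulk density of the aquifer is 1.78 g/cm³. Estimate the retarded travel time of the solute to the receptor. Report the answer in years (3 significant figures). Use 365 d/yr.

Specific discharge q = 6.40 × 0.010 = 0.06400 m/d
Seepage velocity v = q / n = 0.06400 / 0.30 = 0.2133 m/d
Retardation R = 1 + ρ_b·K_d/n = 1 + 1.78×3.6/0.30 = 22.36
Contaminant velocity v_c = v/R = 0.2133/22.36 = 0.009541 m/d
t = L/v_c = 1820/0.009541 = 190800 d
   = 190800/365 = 523 yr

523 years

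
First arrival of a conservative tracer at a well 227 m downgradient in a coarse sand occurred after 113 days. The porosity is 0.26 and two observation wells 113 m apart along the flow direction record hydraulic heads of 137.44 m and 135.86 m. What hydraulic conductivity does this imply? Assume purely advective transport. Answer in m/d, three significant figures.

Hydraulic gradient i = (137.44 − 135.86) / 113 = 1.58 / 113 = 0.01398
v = L / t = 227 / 113 = 2.009 m/d
K = v · n / i = 2.009 × 0.26 / 0.01398 = 37.4 m/d

37.4 m/d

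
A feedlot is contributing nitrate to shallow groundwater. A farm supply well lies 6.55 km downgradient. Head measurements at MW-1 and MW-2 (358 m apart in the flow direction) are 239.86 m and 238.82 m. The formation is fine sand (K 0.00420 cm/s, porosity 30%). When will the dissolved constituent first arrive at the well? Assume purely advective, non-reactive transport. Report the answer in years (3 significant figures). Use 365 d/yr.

Hydraulic gradient i = (239.86 − 238.82) / 358 = 1.04 / 358 = 0.002905
K = 0.00420 cm/s × 864 = 3.629 m/d
q = Ki = 3.629 × 0.002905 = 0.01054 m/d
Average linear velocity = 0.01054 / 0.30 = 0.03514 m/d
L = 6.55 km = 6550 m
t = L / v = 6550 / 0.03514 = 186400 d
   = 186400 / 365 = 511 yr

511 years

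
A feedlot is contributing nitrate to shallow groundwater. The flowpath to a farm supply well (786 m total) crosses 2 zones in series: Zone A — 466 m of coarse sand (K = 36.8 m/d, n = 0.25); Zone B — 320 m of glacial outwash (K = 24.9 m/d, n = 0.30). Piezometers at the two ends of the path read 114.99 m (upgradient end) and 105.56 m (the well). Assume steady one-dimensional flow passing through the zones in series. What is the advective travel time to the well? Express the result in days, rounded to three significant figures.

575 days

Total head drop ΔH = 114.99 − 105.56 = 9.43 m
Steady 1-D flow in series ⇒ the Darcy flux q is identical in every zone and the zone head losses add (resistances L/K in series).
Σ(L/K) = 466/36.8 + 320/24.9 = 12.66 + 12.85 = 25.51 d
q = ΔH / Σ(L/K) = 9.43 / 25.51 = 0.3696 m/d (same in every zone)
Zone A: v = q/n = 0.3696/0.25 = 1.478 m/d → t_A = 466/1.478 = 315.2 d
Zone B: v = q/n = 0.3696/0.30 = 1.232 m/d → t_B = 320/1.232 = 259.7 d
Total t = 315.2 + 259.7 = 575.0 d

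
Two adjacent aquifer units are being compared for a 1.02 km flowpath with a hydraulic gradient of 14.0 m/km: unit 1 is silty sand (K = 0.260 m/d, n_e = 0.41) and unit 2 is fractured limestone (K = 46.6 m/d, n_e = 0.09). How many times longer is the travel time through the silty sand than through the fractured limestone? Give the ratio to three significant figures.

816

Unit 1 (silty sand): v = 0.260×0.014/0.41 = 0.008878 m/d, t = 1020/0.008878 = 114900 d
Unit 2 (fractured limestone): v = 46.6×0.014/0.09 = 7.249 m/d, t = 1020/7.249 = 140.7 d
t(silty sand) / t(fractured limestone) = 114900/140.7 = 816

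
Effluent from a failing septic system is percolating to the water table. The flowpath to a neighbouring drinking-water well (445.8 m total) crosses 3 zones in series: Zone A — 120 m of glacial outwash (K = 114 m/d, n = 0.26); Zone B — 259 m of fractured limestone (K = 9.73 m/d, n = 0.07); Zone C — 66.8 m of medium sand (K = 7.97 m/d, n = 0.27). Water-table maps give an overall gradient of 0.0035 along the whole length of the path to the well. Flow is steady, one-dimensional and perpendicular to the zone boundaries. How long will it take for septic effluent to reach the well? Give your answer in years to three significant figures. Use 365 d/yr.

For zones in series the flux q is common to all zones; the equivalent conductivity is the harmonic (thickness-weighted) mean, K_eq = L_total / Σ(L_j/K_j).
Σ(L/K) = 120/114 + 259/9.73 + 66.8/7.97 = 1.053 + 26.62 + 8.381 = 36.05 d
K_eq = L_total / Σ(L/K) = 445.8 / 36.05 = 12.37 m/d
q = K_eq · i = 12.37 × 0.0035 = 0.04328 m/d (same in every zone)
Zone A: v = q/n = 0.04328/0.26 = 0.1665 m/d → t_A = 120/0.1665 = 720.9 d
Zone B: v = q/n = 0.04328/0.07 = 0.6183 m/d → t_B = 259/0.6183 = 418.9 d
Zone C: v = q/n = 0.04328/0.27 = 0.1603 m/d → t_C = 66.8/0.1603 = 416.7 d
Total t = 720.9 + 418.9 + 416.7 = 1557 d
   = 1557 / 365 = 4.26 yr

4.26 years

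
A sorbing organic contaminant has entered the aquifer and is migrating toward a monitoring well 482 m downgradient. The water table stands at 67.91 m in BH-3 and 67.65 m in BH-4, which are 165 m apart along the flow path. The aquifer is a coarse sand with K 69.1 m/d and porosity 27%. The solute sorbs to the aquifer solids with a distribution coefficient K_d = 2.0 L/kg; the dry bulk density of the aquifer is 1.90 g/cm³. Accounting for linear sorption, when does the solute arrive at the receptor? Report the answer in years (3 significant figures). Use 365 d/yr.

49.4 years

Hydraulic gradient i = (67.91 − 67.65) / 165 = 0.26 / 165 = 0.001576
Darcy flux q = K·i = 69.1 × 0.001576 = 0.1089 m/d
v = Ki/n = 69.1·0.001576/0.27 = 0.4033 m/d
Retardation R = 1 + ρ_b·K_d/n = 1 + 1.90×2.0/0.27 = 15.07
Contaminant velocity v_c = v/R = 0.4033/15.07 = 0.02675 m/d
t = L/v_c = 482/0.02675 = 18020 d
   = 18020/365 = 49.4 yr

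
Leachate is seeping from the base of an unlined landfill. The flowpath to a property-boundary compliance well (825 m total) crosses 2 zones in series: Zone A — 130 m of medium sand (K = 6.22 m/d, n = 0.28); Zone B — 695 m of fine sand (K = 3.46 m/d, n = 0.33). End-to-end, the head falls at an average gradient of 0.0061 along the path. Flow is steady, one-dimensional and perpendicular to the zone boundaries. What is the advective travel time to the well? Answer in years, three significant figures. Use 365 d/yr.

32.1 years

Steady 1-D flow in series ⇒ the Darcy flux q is identical in every zone and the zone head losses add (resistances L/K in series).
Σ(L/K) = 130/6.22 + 695/3.46 = 20.90 + 200.9 = 221.8 d
K_eq = L_total / Σ(L/K) = 825 / 221.8 = 3.720 m/d
q = K_eq · i = 3.720 × 0.0061 = 0.02269 m/d (same in every zone)
Zone A: v = q/n = 0.02269/0.28 = 0.08105 m/d → t_A = 130/0.08105 = 1604 d
Zone B: v = q/n = 0.02269/0.33 = 0.06877 m/d → t_B = 695/0.06877 = 10110 d
Total t = 1604 + 10110 = 11710 d
   = 11710 / 365 = 32.1 yr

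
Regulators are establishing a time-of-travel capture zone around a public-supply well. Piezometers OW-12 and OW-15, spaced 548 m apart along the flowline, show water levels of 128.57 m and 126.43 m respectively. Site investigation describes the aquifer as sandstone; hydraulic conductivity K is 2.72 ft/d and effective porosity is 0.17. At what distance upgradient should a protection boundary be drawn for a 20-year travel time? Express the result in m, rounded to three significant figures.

139 m

Hydraulic gradient i = (128.57 − 126.43) / 548 = 2.14 / 548 = 0.003905
K = 2.72 ft/d × 0.3048 = 0.8291 m/d
Specific discharge q = 0.8291 × 0.003905 = 0.003238 m/d
v = Ki/n = 0.8291·0.003905/0.17 = 0.01904 m/d
T = 20 yr × 365 = 7300 d
L = v × T = 0.01904 × 7300 = 139.0 m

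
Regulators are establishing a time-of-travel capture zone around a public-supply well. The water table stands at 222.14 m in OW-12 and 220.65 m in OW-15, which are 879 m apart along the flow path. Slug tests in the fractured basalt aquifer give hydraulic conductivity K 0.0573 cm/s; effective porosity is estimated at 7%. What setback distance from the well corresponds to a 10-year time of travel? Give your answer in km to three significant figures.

Hydraulic gradient i = (222.14 − 220.65) / 879 = 1.49 / 879 = 0.001695
K = 0.0573 cm/s × 864 = 49.51 m/d
Darcy flux q = K·i = 49.51 × 0.001695 = 0.08392 m/d
v = Ki/n = 49.51·0.001695/0.07 = 1.199 m/d
T = 10 yr × 365 = 3650 d
L = v × T = 1.199 × 3650 = 4376 m
   = 4.38 km

4.38 km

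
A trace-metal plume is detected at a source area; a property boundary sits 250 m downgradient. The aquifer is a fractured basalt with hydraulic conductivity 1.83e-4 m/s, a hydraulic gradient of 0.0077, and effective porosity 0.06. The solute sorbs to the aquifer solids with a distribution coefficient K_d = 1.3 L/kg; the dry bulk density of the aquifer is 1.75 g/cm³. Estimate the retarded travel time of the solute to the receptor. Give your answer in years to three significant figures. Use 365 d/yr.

K = 1.83e-4 m/s × 86400 s/d = 15.81 m/d
Specific discharge q = 15.81 × 0.0077 = 0.1217 m/d
Average linear velocity = 0.1217 / 0.06 = 2.029 m/d
Retardation R = 1 + ρ_b·K_d/n = 1 + 1.75×1.3/0.06 = 38.92
Contaminant velocity v_c = v/R = 2.029/38.92 = 0.05214 m/d
t = L/v_c = 250/0.05214 = 4795 d
   = 4795/365 = 13.1 yr

13.1 years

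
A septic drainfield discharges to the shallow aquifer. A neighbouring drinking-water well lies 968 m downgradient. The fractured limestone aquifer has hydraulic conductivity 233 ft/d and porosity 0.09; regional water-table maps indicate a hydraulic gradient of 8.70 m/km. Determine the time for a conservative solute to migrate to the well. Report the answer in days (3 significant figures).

K = 233 ft/d × 0.3048 = 71.02 m/d
Darcy flux q = K·i = 71.02 × 0.0087 = 0.6179 m/d
v = Ki/n = 71.02·0.0087/0.09 = 6.865 m/d
t = L / v = 968 / 6.865 = 141.0 d

141 days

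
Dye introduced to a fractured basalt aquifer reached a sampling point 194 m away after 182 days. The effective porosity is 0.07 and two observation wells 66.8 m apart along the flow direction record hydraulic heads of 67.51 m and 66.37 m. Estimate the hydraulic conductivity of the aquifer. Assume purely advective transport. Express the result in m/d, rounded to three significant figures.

4.37 m/d

Hydraulic gradient i = (67.51 − 66.37) / 66.8 = 1.14 / 66.8 = 0.01707
v = L / t = 194 / 182 = 1.066 m/d
K = v · n / i = 1.066 × 0.07 / 0.01707 = 4.37 m/d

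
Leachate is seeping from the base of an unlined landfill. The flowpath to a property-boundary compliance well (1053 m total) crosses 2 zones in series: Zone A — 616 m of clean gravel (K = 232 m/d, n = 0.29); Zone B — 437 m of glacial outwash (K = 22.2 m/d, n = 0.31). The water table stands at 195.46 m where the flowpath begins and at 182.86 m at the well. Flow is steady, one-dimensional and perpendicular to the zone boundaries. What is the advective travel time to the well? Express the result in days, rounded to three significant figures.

Total head drop ΔH = 195.46 − 182.86 = 12.60 m
Continuity: the same q passes through each zone, so ΔH = q·Σ(L_j/K_j) — the zones act as resistances in series.
Σ(L/K) = 616/232 + 437/22.2 = 2.655 + 19.68 = 22.34 d
q = ΔH / Σ(L/K) = 12.60 / 22.34 = 0.5640 m/d (same in every zone)
Zone A: v = q/n = 0.5640/0.29 = 1.945 m/d → t_A = 616/1.945 = 316.7 d
Zone B: v = q/n = 0.5640/0.31 = 1.819 m/d → t_B = 437/1.819 = 240.2 d
Total t = 316.7 + 240.2 = 556.9 d

557 days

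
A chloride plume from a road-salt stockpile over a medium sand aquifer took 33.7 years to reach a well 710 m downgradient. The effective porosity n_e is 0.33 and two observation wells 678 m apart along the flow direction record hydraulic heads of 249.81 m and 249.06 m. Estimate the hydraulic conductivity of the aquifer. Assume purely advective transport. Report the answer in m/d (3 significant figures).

17.2 m/d

Hydraulic gradient i = (249.81 − 249.06) / 678 = 0.75 / 678 = 0.001106
t = 33.7 years = 12300 d
v = L / t = 710 / 12300 = 0.05772 m/d
K = v · n / i = 0.05772 × 0.33 / 0.001106 = 17.2 m/d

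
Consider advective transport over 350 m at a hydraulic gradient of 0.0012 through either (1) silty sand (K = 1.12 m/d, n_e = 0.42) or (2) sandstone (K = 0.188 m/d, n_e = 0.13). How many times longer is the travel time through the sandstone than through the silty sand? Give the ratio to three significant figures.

Unit 1 (silty sand): v = 1.12×0.0012/0.42 = 0.003200 m/d, t = 350/0.003200 = 109400 d
Unit 2 (sandstone): v = 0.188×0.0012/0.13 = 0.001735 m/d, t = 350/0.001735 = 201700 d
t(sandstone) / t(silty sand) = 201700/109400 = 1.84

1.84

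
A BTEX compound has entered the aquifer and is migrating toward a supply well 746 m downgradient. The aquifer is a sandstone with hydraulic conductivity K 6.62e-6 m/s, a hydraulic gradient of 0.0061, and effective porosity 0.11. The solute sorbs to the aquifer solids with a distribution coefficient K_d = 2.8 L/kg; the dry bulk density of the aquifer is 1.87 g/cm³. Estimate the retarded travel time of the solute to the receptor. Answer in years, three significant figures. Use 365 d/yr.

3130 years

K = 6.62e-6 m/s × 86400 s/d = 0.5720 m/d
q = Ki = 0.5720 × 0.0061 = 0.003489 m/d
Average linear velocity = 0.003489 / 0.11 = 0.03172 m/d
Retardation R = 1 + ρ_b·K_d/n = 1 + 1.87×2.8/0.11 = 48.60
Contaminant velocity v_c = v/R = 0.03172/48.60 = 6.526e-4 m/d
t = L/v_c = 746/6.526e-4 = 1.143e6 d
   = 1.143e6/365 = 3130 yr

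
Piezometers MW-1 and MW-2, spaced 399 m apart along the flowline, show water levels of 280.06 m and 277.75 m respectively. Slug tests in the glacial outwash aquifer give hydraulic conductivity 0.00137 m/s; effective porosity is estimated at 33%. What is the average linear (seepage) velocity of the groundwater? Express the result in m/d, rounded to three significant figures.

Hydraulic gradient i = (280.06 − 277.75) / 399 = 2.31 / 399 = 0.005789
K = 0.00137 m/s × 86400 s/d = 118.4 m/d
Specific discharge q = 118.4 × 0.005789 = 0.6853 m/d
v = Ki/n = 118.4·0.005789/0.33 = 2.077 m/d

2.08 m/d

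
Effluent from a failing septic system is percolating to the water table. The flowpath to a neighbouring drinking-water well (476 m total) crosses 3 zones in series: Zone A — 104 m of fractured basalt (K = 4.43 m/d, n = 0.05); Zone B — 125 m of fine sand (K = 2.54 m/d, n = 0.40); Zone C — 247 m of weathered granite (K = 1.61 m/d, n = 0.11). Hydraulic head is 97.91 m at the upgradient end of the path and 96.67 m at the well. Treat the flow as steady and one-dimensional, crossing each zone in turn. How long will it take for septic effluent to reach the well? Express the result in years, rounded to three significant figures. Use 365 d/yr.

41.1 years

Total head drop ΔH = 97.91 − 96.67 = 1.24 m
Steady 1-D flow in series ⇒ the Darcy flux q is identical in every zone and the zone head losses add (resistances L/K in series).
Σ(L/K) = 104/4.43 + 125/2.54 + 247/1.61 = 23.48 + 49.21 + 153.4 = 226.1 d
q = ΔH / Σ(L/K) = 1.24 / 226.1 = 0.005484 m/d (same in every zone)
Zone A: v = q/n = 0.005484/0.05 = 0.1097 m/d → t_A = 104/0.1097 = 948.2 d
Zone B: v = q/n = 0.005484/0.40 = 0.01371 m/d → t_B = 125/0.01371 = 9117 d
Zone C: v = q/n = 0.005484/0.11 = 0.04986 m/d → t_C = 247/0.04986 = 4954 d
Total t = 948.2 + 9117 + 4954 = 15020 d
   = 15020 / 365 = 41.1 yr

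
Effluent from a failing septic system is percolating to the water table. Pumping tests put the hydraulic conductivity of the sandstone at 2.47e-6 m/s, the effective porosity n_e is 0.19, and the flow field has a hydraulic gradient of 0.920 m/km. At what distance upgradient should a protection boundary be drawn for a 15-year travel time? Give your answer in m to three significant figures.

K = 2.47e-6 m/s × 86400 s/d = 0.2134 m/d
Darcy flux q = K·i = 0.2134 × 9.2e-4 = 1.963e-4 m/d
v = Ki/n = 0.2134·9.2e-4/0.19 = 0.001033 m/d
T = 15 yr × 365 = 5475 d
L = v × T = 0.001033 × 5475 = 5.658 m

5.66 m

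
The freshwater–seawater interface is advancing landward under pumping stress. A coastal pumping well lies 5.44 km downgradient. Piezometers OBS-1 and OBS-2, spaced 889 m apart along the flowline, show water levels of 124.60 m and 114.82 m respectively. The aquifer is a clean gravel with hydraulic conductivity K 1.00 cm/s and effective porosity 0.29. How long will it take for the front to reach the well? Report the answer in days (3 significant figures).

Hydraulic gradient i = (124.60 − 114.82) / 889 = 9.78 / 889 = 0.01100
K = 1.00 cm/s × 864 = 864.0 m/d
Specific discharge q = 864.0 × 0.01100 = 9.505 m/d
Average linear velocity = 9.505 / 0.29 = 32.78 m/d
L = 5.44 km = 5440 m
t = L / v = 5440 / 32.78 = 166.0 d

166 days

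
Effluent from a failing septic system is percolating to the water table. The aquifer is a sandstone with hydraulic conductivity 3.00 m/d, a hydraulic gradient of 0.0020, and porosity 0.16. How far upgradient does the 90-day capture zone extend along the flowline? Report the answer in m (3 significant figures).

q = Ki = 3.00 × 0.0020 = 0.006000 m/d
v_s = q/n_e = 0.006000/0.16 = 0.03750 m/d
L = v × T = 0.03750 × 90 = 3.375 m

3.38 m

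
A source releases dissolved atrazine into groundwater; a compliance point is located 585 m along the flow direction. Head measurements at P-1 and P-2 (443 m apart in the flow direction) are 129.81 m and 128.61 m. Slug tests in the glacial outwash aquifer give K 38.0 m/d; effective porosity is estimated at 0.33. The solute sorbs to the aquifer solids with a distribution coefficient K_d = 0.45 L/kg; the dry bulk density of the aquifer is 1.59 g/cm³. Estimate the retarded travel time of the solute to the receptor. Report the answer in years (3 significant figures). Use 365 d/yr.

Hydraulic gradient i = (129.81 − 128.61) / 443 = 1.20 / 443 = 0.002709
Darcy flux q = K·i = 38.0 × 0.002709 = 0.1029 m/d
Average linear velocity = 0.1029 / 0.33 = 0.3119 m/d
Retardation R = 1 + ρ_b·K_d/n = 1 + 1.59×0.45/0.33 = 3.168
Contaminant velocity v_c = v/R = 0.3119/3.168 = 0.09845 m/d
t = L/v_c = 585/0.09845 = 5942 d
   = 5942/365 = 16.3 yr

16.3 years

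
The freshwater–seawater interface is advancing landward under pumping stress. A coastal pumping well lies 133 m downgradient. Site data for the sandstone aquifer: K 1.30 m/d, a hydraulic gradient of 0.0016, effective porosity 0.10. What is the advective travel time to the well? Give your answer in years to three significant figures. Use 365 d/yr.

17.5 years

q = Ki = 1.30 × 0.0016 = 0.002080 m/d
v_s = q/n_e = 0.002080/0.10 = 0.02080 m/d
t = L / v = 133 / 0.02080 = 6394 d
   = 6394 / 365 = 17.5 yr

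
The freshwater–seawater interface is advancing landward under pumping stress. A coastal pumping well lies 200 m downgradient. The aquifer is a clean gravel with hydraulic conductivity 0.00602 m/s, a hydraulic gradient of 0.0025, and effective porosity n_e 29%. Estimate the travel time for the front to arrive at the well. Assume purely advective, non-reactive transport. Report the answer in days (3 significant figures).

44.6 days

K = 0.00602 m/s × 86400 s/d = 520.1 m/d
Darcy flux q = K·i = 520.1 × 0.0025 = 1.300 m/d
v_s = q/n_e = 1.300/0.29 = 4.484 m/d
t = L / v = 200 / 4.484 = 44.60 d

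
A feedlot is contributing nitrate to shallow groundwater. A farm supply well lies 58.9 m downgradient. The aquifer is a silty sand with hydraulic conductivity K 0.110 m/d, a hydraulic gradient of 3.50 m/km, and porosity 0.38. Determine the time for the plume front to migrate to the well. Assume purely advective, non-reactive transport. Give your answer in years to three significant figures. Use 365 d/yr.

q = Ki = 0.110 × 0.0035 = 3.850e-4 m/d
Average linear velocity = 3.850e-4 / 0.38 = 0.001013 m/d
t = L / v = 58.9 / 0.001013 = 58140 d
   = 58140 / 365 = 159 yr

159 years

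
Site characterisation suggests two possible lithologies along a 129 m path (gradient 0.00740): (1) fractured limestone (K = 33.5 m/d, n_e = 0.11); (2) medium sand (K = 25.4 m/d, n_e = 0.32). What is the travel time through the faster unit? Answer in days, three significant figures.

Unit 1 (fractured limestone): v = 33.5×0.0074/0.11 = 2.254 m/d, t = 129/2.254 = 57.24 d
Unit 2 (medium sand): v = 25.4×0.0074/0.32 = 0.5874 m/d, t = 129/0.5874 = 219.6 d
Faster unit: t = 57.2 d

57.2 days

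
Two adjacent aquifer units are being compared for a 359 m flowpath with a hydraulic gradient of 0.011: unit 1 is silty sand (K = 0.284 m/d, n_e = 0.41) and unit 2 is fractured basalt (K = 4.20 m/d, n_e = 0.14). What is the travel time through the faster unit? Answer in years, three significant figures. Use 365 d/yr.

2.98 years

Unit 1 (silty sand): v = 0.284×0.011/0.41 = 0.007620 m/d, t = 359/0.007620 = 47120 d
Unit 2 (fractured basalt): v = 4.20×0.011/0.14 = 0.3300 m/d, t = 359/0.3300 = 1088 d
Faster: 1088 d / 365 = 2.98 yr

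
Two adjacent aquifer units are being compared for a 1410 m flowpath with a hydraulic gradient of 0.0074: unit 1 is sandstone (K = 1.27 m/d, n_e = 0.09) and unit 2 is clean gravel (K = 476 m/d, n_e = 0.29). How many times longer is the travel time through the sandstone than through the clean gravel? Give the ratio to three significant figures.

116

Unit 1 (sandstone): v = 1.27×0.0074/0.09 = 0.1044 m/d, t = 1410/0.1044 = 13500 d
Unit 2 (clean gravel): v = 476×0.0074/0.29 = 12.15 m/d, t = 1410/12.15 = 116.1 d
t(sandstone) / t(clean gravel) = 13500/116.1 = 116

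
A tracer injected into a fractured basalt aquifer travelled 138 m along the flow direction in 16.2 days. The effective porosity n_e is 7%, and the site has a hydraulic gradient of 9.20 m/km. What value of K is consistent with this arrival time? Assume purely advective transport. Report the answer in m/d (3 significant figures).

v = L / t = 138 / 16.2 = 8.519 m/d
K = v · n / i = 8.519 × 0.07 / 0.0092 = 64.8 m/d

64.8 m/d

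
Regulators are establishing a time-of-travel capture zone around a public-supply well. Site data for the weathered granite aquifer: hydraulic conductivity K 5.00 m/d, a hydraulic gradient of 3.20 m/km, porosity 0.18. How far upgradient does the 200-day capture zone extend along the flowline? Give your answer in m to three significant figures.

17.8 m

q = Ki = 5.00 × 0.0032 = 0.01600 m/d
v = Ki/n = 5.00·0.0032/0.18 = 0.08889 m/d
L = v × T = 0.08889 × 200 = 17.78 m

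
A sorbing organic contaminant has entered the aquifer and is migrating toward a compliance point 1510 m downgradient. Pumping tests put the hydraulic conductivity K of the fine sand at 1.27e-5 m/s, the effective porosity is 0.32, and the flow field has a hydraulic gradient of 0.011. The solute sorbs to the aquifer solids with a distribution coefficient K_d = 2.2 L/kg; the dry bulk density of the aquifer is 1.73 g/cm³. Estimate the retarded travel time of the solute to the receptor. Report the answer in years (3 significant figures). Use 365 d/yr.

K = 1.27e-5 m/s × 86400 s/d = 1.097 m/d
Darcy flux q = K·i = 1.097 × 0.011 = 0.01207 m/d
v = Ki/n = 1.097·0.011/0.32 = 0.03772 m/d
Retardation R = 1 + ρ_b·K_d/n = 1 + 1.73×2.2/0.32 = 12.89
Contaminant velocity v_c = v/R = 0.03772/12.89 = 0.002925 m/d
t = L/v_c = 1510/0.002925 = 516200 d
   = 516200/365 = 1410 yr

1410 years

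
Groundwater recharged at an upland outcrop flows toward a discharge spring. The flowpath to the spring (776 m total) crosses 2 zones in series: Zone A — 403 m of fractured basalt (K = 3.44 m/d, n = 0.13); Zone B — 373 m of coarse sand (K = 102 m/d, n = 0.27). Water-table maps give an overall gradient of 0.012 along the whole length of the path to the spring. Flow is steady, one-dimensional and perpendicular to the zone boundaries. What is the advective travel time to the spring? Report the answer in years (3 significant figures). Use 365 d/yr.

Steady 1-D flow in series ⇒ the Darcy flux q is identical in every zone and the zone head losses add (resistances L/K in series).
Σ(L/K) = 403/3.44 + 373/102 = 117.2 + 3.657 = 120.8 d
K_eq = L_total / Σ(L/K) = 776 / 120.8 = 6.423 m/d
q = K_eq · i = 6.423 × 0.012 = 0.07708 m/d (same in every zone)
Zone A: v = q/n = 0.07708/0.13 = 0.5929 m/d → t_A = 403/0.5929 = 679.7 d
Zone B: v = q/n = 0.07708/0.27 = 0.2855 m/d → t_B = 373/0.2855 = 1307 d
Total t = 679.7 + 1307 = 1986 d
   = 1986 / 365 = 5.44 yr

5.44 years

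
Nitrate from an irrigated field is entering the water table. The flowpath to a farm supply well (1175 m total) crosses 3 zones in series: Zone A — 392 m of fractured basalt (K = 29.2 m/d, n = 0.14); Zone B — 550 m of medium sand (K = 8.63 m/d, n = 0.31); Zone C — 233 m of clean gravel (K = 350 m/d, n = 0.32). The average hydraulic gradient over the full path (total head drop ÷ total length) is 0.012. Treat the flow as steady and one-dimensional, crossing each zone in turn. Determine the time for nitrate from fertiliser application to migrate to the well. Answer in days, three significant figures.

Steady 1-D flow in series ⇒ the Darcy flux q is identical in every zone and the zone head losses add (resistances L/K in series).
Σ(L/K) = 392/29.2 + 550/8.63 + 233/350 = 13.42 + 63.73 + 0.6657 = 77.82 d
K_eq = L_total / Σ(L/K) = 1175 / 77.82 = 15.10 m/d
q = K_eq · i = 15.10 × 0.012 = 0.1812 m/d (same in every zone)
Zone A: v = q/n = 0.1812/0.14 = 1.294 m/d → t_A = 392/1.294 = 302.9 d
Zone B: v = q/n = 0.1812/0.31 = 0.5845 m/d → t_B = 550/0.5845 = 941.0 d
Zone C: v = q/n = 0.1812/0.32 = 0.5662 m/d → t_C = 233/0.5662 = 411.5 d
Total t = 302.9 + 941.0 + 411.5 = 1655 d

1660 days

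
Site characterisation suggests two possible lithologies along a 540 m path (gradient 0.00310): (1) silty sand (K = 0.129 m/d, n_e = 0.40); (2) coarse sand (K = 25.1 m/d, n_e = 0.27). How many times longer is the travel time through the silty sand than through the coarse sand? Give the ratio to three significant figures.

Unit 1 (silty sand): v = 0.129×0.0031/0.40 = 9.998e-4 m/d, t = 540/9.998e-4 = 540100 d
Unit 2 (coarse sand): v = 25.1×0.0031/0.27 = 0.2882 m/d, t = 540/0.2882 = 1874 d
t(silty sand) / t(coarse sand) = 540100/1874 = 288

288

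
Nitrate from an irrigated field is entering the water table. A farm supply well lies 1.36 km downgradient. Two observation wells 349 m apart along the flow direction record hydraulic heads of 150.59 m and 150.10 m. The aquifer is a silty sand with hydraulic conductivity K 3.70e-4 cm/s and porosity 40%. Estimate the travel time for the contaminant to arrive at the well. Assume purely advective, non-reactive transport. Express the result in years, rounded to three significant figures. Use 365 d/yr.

3320 years

Hydraulic gradient i = (150.59 − 150.10) / 349 = 0.49 / 349 = 0.001404
K = 3.70e-4 cm/s × 864 = 0.3197 m/d
q = Ki = 0.3197 × 0.001404 = 4.488e-4 m/d
Average linear velocity = 4.488e-4 / 0.40 = 0.001122 m/d
L = 1.36 km = 1360 m
t = L / v = 1360 / 0.001122 = 1.212e6 d
   = 1.212e6 / 365 = 3320 yr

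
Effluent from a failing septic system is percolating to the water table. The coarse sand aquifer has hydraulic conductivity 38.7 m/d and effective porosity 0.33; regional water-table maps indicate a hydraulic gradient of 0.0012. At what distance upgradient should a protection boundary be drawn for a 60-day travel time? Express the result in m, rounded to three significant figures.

8.44 m

Darcy flux q = K·i = 38.7 × 0.0012 = 0.04644 m/d
Seepage velocity v = q / n = 0.04644 / 0.33 = 0.1407 m/d
L = v × T = 0.1407 × 60 = 8.444 m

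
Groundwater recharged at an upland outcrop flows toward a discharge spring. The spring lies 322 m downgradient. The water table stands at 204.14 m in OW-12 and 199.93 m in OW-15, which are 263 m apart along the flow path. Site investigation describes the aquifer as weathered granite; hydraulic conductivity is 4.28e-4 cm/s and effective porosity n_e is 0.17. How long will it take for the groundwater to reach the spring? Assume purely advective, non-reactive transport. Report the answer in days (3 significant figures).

Hydraulic gradient i = (204.14 − 199.93) / 263 = 4.21 / 263 = 0.01601
K = 4.28e-4 cm/s × 864 = 0.3698 m/d
q = Ki = 0.3698 × 0.01601 = 0.005919 m/d
Average linear velocity = 0.005919 / 0.17 = 0.03482 m/d
t = L / v = 322 / 0.03482 = 9247 d

9250 days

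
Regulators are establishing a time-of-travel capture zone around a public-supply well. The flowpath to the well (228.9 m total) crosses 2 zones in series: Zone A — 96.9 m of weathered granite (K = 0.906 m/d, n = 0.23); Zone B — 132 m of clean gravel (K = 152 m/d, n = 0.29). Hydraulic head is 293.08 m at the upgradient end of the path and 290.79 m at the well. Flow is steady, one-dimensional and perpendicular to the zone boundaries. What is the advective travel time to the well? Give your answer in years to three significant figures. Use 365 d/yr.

Total head drop ΔH = 293.08 − 290.79 = 2.29 m
Continuity: the same q passes through each zone, so ΔH = q·Σ(L_j/K_j) — the zones act as resistances in series.
Σ(L/K) = 96.9/0.906 + 132/152 = 107.0 + 0.8684 = 107.8 d
q = ΔH / Σ(L/K) = 2.29 / 107.8 = 0.02124 m/d (same in every zone)
Zone A: v = q/n = 0.02124/0.23 = 0.09234 m/d → t_A = 96.9/0.09234 = 1049 d
Zone B: v = q/n = 0.02124/0.29 = 0.07324 m/d → t_B = 132/0.07324 = 1802 d
Total t = 1049 + 1802 = 2852 d
   = 2852 / 365 = 7.81 yr

7.81 years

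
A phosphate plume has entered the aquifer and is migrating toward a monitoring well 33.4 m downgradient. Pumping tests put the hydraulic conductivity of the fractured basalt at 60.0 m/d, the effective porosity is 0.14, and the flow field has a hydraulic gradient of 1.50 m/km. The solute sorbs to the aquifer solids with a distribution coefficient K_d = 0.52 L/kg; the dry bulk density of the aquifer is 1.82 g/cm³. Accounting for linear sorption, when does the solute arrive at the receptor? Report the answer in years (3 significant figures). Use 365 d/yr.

Specific discharge q = 60.0 × 0.0015 = 0.09000 m/d
v = Ki/n = 60.0·0.0015/0.14 = 0.6429 m/d
Retardation R = 1 + ρ_b·K_d/n = 1 + 1.82×0.52/0.14 = 7.760
Contaminant velocity v_c = v/R = 0.6429/7.760 = 0.08284 m/d
t = L/v_c = 33.4/0.08284 = 403.2 d
   = 403.2/365 = 1.10 yr

1.10 years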